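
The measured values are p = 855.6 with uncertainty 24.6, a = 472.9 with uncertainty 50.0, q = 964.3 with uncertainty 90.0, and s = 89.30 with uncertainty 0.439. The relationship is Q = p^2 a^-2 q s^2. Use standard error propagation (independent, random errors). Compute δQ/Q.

For a monomial Q ∝ p^2, a^-2, q, s^2, fractional errors add in quadrature:
  (2·δp/p)² = (2×0.0288)² = 0.00331;  (-2·δa/a)² = (-2×0.106)² = 0.0447;  (1·δq/q)² = (1×0.0933)² = 0.00871;  (2·δs/s)² = (2×0.00492)² = 9.67e-05
δQ/Q = √(0.0568) = 0.238

0.238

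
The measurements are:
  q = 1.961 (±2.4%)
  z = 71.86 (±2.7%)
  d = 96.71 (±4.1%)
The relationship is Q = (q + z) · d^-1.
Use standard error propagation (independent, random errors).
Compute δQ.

Let u = q + z = 73.82. δu = √(δq² + δz²) = √(0.00222 + 3.76) = 1.94, so δu/u = 0.0263.
Q is then a monomial in u, d:
δQ/Q = √((δu/u)² + (-1·δd/d)²) = √(0.000691 + 0.00168) = 0.0487
Q = 0.7633, so δQ = 0.0487 × 0.7633 = 0.0372.

0.0372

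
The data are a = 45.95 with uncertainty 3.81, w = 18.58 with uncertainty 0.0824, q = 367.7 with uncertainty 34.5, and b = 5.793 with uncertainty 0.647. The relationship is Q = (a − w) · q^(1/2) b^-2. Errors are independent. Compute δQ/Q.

0.267

Let u = a − w = 27.37. δu = √(δa² + δw²) = √(14.5 + 0.00679) = 3.81, so δu/u = 0.139.
Q is then a monomial in u, q, b:
δQ/Q = √((δu/u)² + (½·δq/q)² + (-2·δb/b)²) = √(0.0194 + 0.00220 + 0.0499) = 0.267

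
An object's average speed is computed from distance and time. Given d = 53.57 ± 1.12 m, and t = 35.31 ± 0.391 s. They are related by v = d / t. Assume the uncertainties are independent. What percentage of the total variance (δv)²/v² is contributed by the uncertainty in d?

78.1%

(δv/v)² = (1·δd/d)² + (-1·δt/t)²
  d term: (1×0.0209)² = 0.000437
  t term: (-1×0.0111)² = 0.000123
Total = 0.000560. Share from d = 0.000437/0.000560 = 0.781.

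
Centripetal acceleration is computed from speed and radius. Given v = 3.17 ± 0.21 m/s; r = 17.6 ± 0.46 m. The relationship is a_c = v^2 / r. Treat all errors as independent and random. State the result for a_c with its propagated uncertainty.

For a monomial a_c ∝ v^2, r^-1, fractional errors add in quadrature:
  (2·δv/v)² = (2×0.0662)² = 0.0176;  (-1·δr/r)² = (-1×0.0261)² = 0.000683
δa_c/a_c = √(0.0182) = 0.135
a_c = 0.571 m/s^2, so δa_c = 0.135 × 0.571 = 0.0771 m/s^2.

0.571 ± 0.0771 m/s^2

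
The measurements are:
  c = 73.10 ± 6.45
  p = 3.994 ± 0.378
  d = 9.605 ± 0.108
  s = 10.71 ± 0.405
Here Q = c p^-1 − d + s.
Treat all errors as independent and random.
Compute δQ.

2.41

Let w = c·p^-1 = 18.30. δw/w = √((1·δc/c)² + (-1·δp/p)²) = √(0.00779 + 0.00896) = 0.129, so δw = 2.37.
Q = w − d + s: δQ = √(δw² + δd² + δs²) = √(5.61 + 0.0117 + 0.164) = 2.41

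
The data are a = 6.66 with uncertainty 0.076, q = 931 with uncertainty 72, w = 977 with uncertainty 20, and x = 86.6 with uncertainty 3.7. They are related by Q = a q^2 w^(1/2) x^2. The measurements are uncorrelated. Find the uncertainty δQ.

2.4e+11

Relative error in a monomial: (δQ/Q)² = Σ (nᵢ · δxᵢ/xᵢ)².
  (1·δa/a)² = (1×0.0114)² = 0.000130;  (2·δq/q)² = (2×0.0773)² = 0.0239;  (½·δw/w)² = (0.5×0.0205)² = 0.000105;  (2·δx/x)² = (2×0.0427)² = 0.00730
δQ/Q = √(0.0315) = 0.177
Q = 1.35e+12, so δQ = 0.177 × 1.35e+12 = 2.4e+11.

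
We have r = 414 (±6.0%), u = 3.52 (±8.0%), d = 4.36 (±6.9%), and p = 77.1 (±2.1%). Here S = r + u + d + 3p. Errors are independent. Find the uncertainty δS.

25.3

For a sum/difference, combine absolute errors in quadrature:
  (δr)² = 617;  (δu)² = 0.0793;  (δd)² = 0.0905;  (3·δp)² = 23.6
δS = √(641) = 25.3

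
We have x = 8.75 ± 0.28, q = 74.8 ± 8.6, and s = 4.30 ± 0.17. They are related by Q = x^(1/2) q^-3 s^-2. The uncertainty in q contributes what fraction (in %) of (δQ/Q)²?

94.8%

(δQ/Q)² = (½·δx/x)² + (-3·δq/q)² + (-2·δs/s)²
  x term: (0.5×0.0320)² = 0.000256
  q term: (-3×0.115)² = 0.119
  s term: (-2×0.0395)² = 0.00625
Total = 0.125. Share from q = 0.119/0.125 = 0.948.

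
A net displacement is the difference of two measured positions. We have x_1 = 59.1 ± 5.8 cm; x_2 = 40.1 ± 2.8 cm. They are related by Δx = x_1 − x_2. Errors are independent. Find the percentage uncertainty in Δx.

Sums and differences: (δΔx)² = Σ (cᵢ δxᵢ)².
  (δx_1)² = 33.6;  (δx_2)² = 7.84
δΔx = √(41.5) = 6.44 cm
Δx = 19.0 cm, so δΔx/Δx = 6.44/19.0 = 0.339.

33.9%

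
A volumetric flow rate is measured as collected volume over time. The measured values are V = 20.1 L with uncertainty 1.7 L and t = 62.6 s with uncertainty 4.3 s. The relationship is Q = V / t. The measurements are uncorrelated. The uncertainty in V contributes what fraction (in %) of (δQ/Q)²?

60.3%

(δQ/Q)² = (1·δV/V)² + (-1·δt/t)²
  V term: (1×0.0846)² = 0.00715
  t term: (-1×0.0687)² = 0.00472
Total = 0.0119. Share from V = 0.00715/0.0119 = 0.603.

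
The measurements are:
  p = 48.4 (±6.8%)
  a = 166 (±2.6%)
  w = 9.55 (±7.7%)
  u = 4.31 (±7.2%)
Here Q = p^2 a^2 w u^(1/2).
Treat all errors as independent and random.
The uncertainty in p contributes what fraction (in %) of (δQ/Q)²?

65.1%

(δQ/Q)² = (2·δp/p)² + (2·δa/a)² + (1·δw/w)² + (½·δu/u)²
  p term: (2×0.0680)² = 0.0185
  a term: (2×0.0260)² = 0.00270
  w term: (1×0.0770)² = 0.00593
  u term: (0.5×0.0720)² = 0.00130
Total = 0.0284. Share from p = 0.0185/0.0284 = 0.651.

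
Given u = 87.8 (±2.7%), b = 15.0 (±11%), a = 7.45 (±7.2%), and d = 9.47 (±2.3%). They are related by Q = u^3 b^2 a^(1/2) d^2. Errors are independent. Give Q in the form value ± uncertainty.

(3.73 ± 0.901) × 10^10

Products/powers → add relative errors in quadrature, weighted by exponent:
  (3·δu/u)² = (3×0.0270)² = 0.00656;  (2·δb/b)² = (2×0.110)² = 0.0484;  (½·δa/a)² = (0.5×0.0720)² = 0.00130;  (2·δd/d)² = (2×0.0230)² = 0.00212
δQ/Q = √(0.0584) = 0.242
Q = 3.73e+10, so δQ = 0.242 × 3.73e+10 = 9.01e+09.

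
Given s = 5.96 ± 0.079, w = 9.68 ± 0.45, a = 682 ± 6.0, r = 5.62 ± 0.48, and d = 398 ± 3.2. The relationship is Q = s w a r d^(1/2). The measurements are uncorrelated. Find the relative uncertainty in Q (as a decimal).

0.0986

Relative error in a monomial: (δQ/Q)² = Σ (nᵢ · δxᵢ/xᵢ)².
  (1·δs/s)² = (1×0.0133)² = 0.000176;  (1·δw/w)² = (1×0.0465)² = 0.00216;  (1·δa/a)² = (1×0.00880)² = 7.74e-05;  (1·δr/r)² = (1×0.0854)² = 0.00729;  (½·δd/d)² = (0.5×0.00804)² = 1.62e-05
δQ/Q = √(0.00973) = 0.0986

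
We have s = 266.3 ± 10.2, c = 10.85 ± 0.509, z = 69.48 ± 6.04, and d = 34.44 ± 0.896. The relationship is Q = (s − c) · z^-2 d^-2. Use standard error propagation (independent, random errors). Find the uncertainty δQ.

Let u = s − c = 255.5. δu = √(δs² + δc²) = √(104 + 0.259) = 10.2, so δu/u = 0.0400.
Q is then a monomial in u, z, d:
δQ/Q = √((δu/u)² + (-2·δz/z)² + (-2·δd/d)²) = √(0.00160 + 0.0302 + 0.00271) = 0.186
Q = 4.461e-05, so δQ = 0.186 × 4.461e-05 = 8.29e-06.

8.29e-06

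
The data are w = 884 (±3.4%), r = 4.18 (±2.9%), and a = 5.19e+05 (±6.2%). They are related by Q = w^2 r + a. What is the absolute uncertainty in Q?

2.44e+05

Let p = w^2·r = 3.27e+06. δp/p = √((2·δw/w)² + (1·δr/r)²) = √(0.00462 + 0.000841) = 0.0739, so δp = 2.41e+05.
Q = p + a: δQ = √(δp² + δa²) = √(5.83e+10 + 1.04e+09) = 2.44e+05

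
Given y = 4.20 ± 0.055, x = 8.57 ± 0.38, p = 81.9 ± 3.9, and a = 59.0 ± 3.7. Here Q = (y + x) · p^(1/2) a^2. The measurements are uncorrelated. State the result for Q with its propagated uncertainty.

Let u = y + x = 12.8. δu = √(δy² + δx²) = √(0.00302 + 0.144) = 0.384, so δu/u = 0.0301.
Q is then a monomial in u, p, a:
δQ/Q = √((δu/u)² + (½·δp/p)² + (2·δa/a)²) = √(0.000904 + 0.000567 + 0.0157) = 0.131
Q = 4.02e+05, so δQ = 0.131 × 4.02e+05 = 52800.

(4.02 ± 0.528) × 10^5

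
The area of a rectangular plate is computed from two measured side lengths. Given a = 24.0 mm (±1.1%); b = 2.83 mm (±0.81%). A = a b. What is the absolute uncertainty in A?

Relative error in a monomial: (δA/A)² = Σ (nᵢ · δxᵢ/xᵢ)².
  (1·δa/a)² = (1×0.0110)² = 0.000121;  (1·δb/b)² = (1×0.00810)² = 6.56e-05
δA/A = √(0.000187) = 0.0137
A = 67.9 mm^2, so δA = 0.0137 × 67.9 = 0.928 mm^2.

0.928 mm^2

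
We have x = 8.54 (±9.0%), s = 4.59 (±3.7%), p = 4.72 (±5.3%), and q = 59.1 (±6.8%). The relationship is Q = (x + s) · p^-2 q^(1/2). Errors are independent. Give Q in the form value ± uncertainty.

4.53 ± 0.573

Let u = x + s = 13.1. δu = √(δx² + δs²) = √(0.591 + 0.0288) = 0.787, so δu/u = 0.0599.
Q is then a monomial in u, p, q:
δQ/Q = √((δu/u)² + (-2·δp/p)² + (½·δq/q)²) = √(0.00359 + 0.0112 + 0.00116) = 0.126
Q = 4.53, so δQ = 0.126 × 4.53 = 0.573.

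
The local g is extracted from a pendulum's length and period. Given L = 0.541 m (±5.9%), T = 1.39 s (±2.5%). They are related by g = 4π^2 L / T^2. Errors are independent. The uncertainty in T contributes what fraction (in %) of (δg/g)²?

(δg/g)² = (1·δL/L)² + (-2·δT/T)²
  L term: (1×0.0590)² = 0.00348
  T term: (-2×0.0250)² = 0.00250
Total = 0.00598. Share from T = 0.00250/0.00598 = 0.418.

41.8%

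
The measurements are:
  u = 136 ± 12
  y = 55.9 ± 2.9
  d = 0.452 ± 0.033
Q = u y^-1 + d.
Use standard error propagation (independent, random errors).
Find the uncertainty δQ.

Let p = u·y^-1 = 2.43. δp/p = √((1·δu/u)² + (-1·δy/y)²) = √(0.00779 + 0.00269) = 0.102, so δp = 0.249.
Q = p + d: δQ = √(δp² + δd²) = √(0.0620 + 0.00109) = 0.251

0.251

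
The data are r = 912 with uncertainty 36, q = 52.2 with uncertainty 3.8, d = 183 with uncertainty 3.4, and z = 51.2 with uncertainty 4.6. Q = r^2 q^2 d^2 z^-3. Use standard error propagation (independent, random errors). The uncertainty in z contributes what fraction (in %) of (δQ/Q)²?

(δQ/Q)² = (2·δr/r)² + (2·δq/q)² + (2·δd/d)² + (-3·δz/z)²
  r term: (2×0.0395)² = 0.00623
  q term: (2×0.0728)² = 0.0212
  d term: (2×0.0186)² = 0.00138
  z term: (-3×0.0898)² = 0.0726
Total = 0.101. Share from z = 0.0726/0.101 = 0.716.

71.6%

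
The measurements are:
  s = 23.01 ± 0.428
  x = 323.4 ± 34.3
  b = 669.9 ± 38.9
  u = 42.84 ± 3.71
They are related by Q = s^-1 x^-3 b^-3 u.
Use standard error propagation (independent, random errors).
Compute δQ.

6.84e-17

Since Q is a product/quotient, work with relative uncertainties:
  (-1·δs/s)² = (-1×0.0186)² = 0.000346;  (-3·δx/x)² = (-3×0.106)² = 0.101;  (-3·δb/b)² = (-3×0.0581)² = 0.0303;  (1·δu/u)² = (1×0.0866)² = 0.00750
δQ/Q = √(0.139) = 0.373
Q = 1.831e-16, so δQ = 0.373 × 1.831e-16 = 6.84e-17.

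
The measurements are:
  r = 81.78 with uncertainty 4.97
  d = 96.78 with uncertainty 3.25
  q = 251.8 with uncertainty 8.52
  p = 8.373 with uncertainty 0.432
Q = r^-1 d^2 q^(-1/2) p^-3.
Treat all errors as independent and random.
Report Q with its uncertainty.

Since Q is a product/quotient, work with relative uncertainties:
  (-1·δr/r)² = (-1×0.0608)² = 0.00369;  (2·δd/d)² = (2×0.0336)² = 0.00451;  (−½·δq/q)² = (-0.5×0.0338)² = 0.000286;  (-3·δp/p)² = (-3×0.0516)² = 0.0240
δQ/Q = √(0.0324) = 0.180
Q = 0.01230, so δQ = 0.180 × 0.01230 = 0.00221.

0.01230 ± 0.00221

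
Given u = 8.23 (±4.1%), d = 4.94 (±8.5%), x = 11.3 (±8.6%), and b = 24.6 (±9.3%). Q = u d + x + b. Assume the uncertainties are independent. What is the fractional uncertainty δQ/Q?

Let p = u·d = 40.7. δp/p = √((1·δu/u)² + (1·δd/d)²) = √(0.00168 + 0.00723) = 0.0944, so δp = 3.84.
Q = p + x + b: δQ = √(δp² + δx² + δb²) = √(14.7 + 0.944 + 5.23) = 4.57
Q = 76.6, so δQ/Q = 4.57/76.6 = 0.0597.

0.0597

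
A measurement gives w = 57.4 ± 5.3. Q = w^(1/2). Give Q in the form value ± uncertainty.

7.58 ± 0.350

Q ∝ w^(1/2), so δQ/Q = |½| · δw/w = 0.5 × 0.0923 = 0.0462.
Q = 7.58, so δQ = 0.0462 × 7.58 = 0.350.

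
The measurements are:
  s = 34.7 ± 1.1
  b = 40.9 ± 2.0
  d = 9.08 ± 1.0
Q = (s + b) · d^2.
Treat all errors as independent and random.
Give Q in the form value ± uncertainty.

6230 ± 1390

Let u = s + b = 75.6. δu = √(δs² + δb²) = √(1.21 + 4.00) = 2.28, so δu/u = 0.0302.
Q is then a monomial in u, d:
δQ/Q = √((δu/u)² + (2·δd/d)²) = √(0.000912 + 0.0485) = 0.222
Q = 6230, so δQ = 0.222 × 6230 = 1390.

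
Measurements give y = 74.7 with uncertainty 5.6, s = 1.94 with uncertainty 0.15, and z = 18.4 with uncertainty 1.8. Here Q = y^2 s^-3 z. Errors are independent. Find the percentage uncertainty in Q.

29.3%

Products/powers → add relative errors in quadrature, weighted by exponent:
  (2·δy/y)² = (2×0.0750)² = 0.0225;  (-3·δs/s)² = (-3×0.0773)² = 0.0538;  (1·δz/z)² = (1×0.0978)² = 0.00957
δQ/Q = √(0.0859) = 0.293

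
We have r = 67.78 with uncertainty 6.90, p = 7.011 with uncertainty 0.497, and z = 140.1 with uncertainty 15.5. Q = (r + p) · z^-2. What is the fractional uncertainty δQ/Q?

Let u = r + p = 74.79. δu = √(δr² + δp²) = √(47.6 + 0.247) = 6.92, so δu/u = 0.0925.
Q is then a monomial in u, z:
δQ/Q = √((δu/u)² + (-2·δz/z)²) = √(0.00856 + 0.0490) = 0.240

0.240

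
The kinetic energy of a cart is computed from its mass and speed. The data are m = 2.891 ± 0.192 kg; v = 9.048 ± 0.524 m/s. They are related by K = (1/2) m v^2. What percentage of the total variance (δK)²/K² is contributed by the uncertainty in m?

24.7%

(δK/K)² = (1·δm/m)² + (2·δv/v)²
  m term: (1×0.0664)² = 0.00441
  v term: (2×0.0579)² = 0.0134
Total = 0.0178. Share from m = 0.00441/0.0178 = 0.247.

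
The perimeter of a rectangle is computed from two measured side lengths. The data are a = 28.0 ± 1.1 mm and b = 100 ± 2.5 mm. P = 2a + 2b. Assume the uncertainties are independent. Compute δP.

For a sum/difference, combine absolute errors in quadrature:
  (2·δa)² = 4.84;  (2·δb)² = 25.0
δP = √(29.8) = 5.46 mm

5.46 mm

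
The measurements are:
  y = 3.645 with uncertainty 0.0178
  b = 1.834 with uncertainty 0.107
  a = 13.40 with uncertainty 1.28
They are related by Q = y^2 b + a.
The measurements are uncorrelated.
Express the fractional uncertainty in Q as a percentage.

5.10%

Let p = y^2·b = 24.37. δp/p = √((2·δy/y)² + (1·δb/b)²) = √(9.54e-05 + 0.00340) = 0.0592, so δp = 1.44.
Q = p + a: δQ = √(δp² + δa²) = √(2.08 + 1.64) = 1.93
Q = 37.77, so δQ/Q = 1.93/37.77 = 0.0510.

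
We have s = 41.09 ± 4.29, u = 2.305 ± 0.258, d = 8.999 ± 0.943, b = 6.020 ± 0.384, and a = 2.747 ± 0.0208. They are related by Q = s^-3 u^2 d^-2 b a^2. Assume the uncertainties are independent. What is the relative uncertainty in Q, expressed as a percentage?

44.3%

Each factor contributes (exponent × relative error)² to (δQ/Q)²:
  (-3·δs/s)² = (-3×0.104)² = 0.0981;  (2·δu/u)² = (2×0.112)² = 0.0501;  (-2·δd/d)² = (-2×0.105)² = 0.0439;  (1·δb/b)² = (1×0.0638)² = 0.00407;  (2·δa/a)² = (2×0.00757)² = 0.000229
δQ/Q = √(0.196) = 0.443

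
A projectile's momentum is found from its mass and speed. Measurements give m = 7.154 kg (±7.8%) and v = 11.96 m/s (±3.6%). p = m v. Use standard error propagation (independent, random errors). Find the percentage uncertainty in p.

8.59%

Relative error in a monomial: (δp/p)² = Σ (nᵢ · δxᵢ/xᵢ)².
  (1·δm/m)² = (1×0.0780)² = 0.00608;  (1·δv/v)² = (1×0.0360)² = 0.00130
δp/p = √(0.00738) = 0.0859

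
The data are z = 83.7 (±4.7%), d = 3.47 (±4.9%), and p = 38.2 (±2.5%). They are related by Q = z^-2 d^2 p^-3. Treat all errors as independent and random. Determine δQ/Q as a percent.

15.5%

Since Q is a product/quotient, work with relative uncertainties:
  (-2·δz/z)² = (-2×0.0470)² = 0.00884;  (2·δd/d)² = (2×0.0490)² = 0.00960;  (-3·δp/p)² = (-3×0.0250)² = 0.00563
δQ/Q = √(0.0241) = 0.155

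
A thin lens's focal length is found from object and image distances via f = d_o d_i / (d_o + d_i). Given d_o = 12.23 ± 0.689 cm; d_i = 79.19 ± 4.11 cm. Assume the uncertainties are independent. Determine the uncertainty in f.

0.522 cm

∂f/∂d_o = (d_i/(d_o+d_i))² = 0.750;  ∂f/∂d_i = (d_o/(d_o+d_i))² = 0.0179
δf = √((∂f/∂d_o · δd_o)² + (∂f/∂d_i · δd_i)²) = √(0.267 + 0.00541) = 0.522 cm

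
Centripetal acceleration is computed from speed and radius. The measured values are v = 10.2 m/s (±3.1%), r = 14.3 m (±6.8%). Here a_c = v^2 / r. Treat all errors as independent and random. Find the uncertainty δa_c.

Since a_c is a product/quotient, work with relative uncertainties:
  (2·δv/v)² = (2×0.0310)² = 0.00384;  (-1·δr/r)² = (-1×0.0680)² = 0.00462
δa_c/a_c = √(0.00847) = 0.0920
a_c = 7.28 m/s^2, so δa_c = 0.0920 × 7.28 = 0.670 m/s^2.

0.670 m/s^2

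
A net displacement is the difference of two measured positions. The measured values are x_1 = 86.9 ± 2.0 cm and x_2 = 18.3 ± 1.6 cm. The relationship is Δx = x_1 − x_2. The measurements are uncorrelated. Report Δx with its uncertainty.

For a sum/difference, combine absolute errors in quadrature:
  (δx_1)² = 4.00;  (δx_2)² = 2.56
δΔx = √(6.56) = 2.56 cm
Δx = 68.6 cm.

68.6 ± 2.56 cm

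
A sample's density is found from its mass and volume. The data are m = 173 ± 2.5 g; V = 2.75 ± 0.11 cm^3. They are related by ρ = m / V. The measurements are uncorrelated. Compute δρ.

2.68 g/cm^3

Since ρ is a product/quotient, work with relative uncertainties:
  (1·δm/m)² = (1×0.0145)² = 0.000209;  (-1·δV/V)² = (-1×0.0400)² = 0.00160
δρ/ρ = √(0.00181) = 0.0425
ρ = 62.9 g/cm^3, so δρ = 0.0425 × 62.9 = 2.68 g/cm^3.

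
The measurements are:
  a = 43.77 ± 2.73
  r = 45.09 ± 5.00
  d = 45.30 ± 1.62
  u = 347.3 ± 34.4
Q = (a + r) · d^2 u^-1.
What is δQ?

Let w = a + r = 88.86. δw = √(δa² + δr²) = √(7.45 + 25.0) = 5.70, so δw/w = 0.0641.
Q is then a monomial in w, d, u:
δQ/Q = √((δw/w)² + (2·δd/d)² + (-1·δu/u)²) = √(0.00411 + 0.00512 + 0.00981) = 0.138
Q = 525.0, so δQ = 0.138 × 525.0 = 72.4.

72.4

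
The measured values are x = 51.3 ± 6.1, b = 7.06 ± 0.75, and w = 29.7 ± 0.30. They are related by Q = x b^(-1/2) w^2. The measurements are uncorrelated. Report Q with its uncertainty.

17000 ± 2240

Since Q is a product/quotient, work with relative uncertainties:
  (1·δx/x)² = (1×0.119)² = 0.0141;  (−½·δb/b)² = (-0.5×0.106)² = 0.00282;  (2·δw/w)² = (2×0.0101)² = 0.000408
δQ/Q = √(0.0174) = 0.132
Q = 17000, so δQ = 0.132 × 17000 = 2240.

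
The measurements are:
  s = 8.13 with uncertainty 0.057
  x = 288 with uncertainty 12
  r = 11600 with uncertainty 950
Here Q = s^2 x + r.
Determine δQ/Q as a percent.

4.13%

Let p = s^2·x = 19000. δp/p = √((2·δs/s)² + (1·δx/x)²) = √(0.000197 + 0.00174) = 0.0440, so δp = 837.
Q = p + r: δQ = √(δp² + δr²) = √(7e+05 + 9.02e+05) = 1270
Q = 30600, so δQ/Q = 1270/30600 = 0.0413.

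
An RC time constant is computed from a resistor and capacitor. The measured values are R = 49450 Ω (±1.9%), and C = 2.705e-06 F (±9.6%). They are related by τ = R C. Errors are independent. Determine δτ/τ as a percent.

Since τ is a product/quotient, work with relative uncertainties:
  (1·δR/R)² = (1×0.0190)² = 0.000361;  (1·δC/C)² = (1×0.0960)² = 0.00922
δτ/τ = √(0.00958) = 0.0979

9.79%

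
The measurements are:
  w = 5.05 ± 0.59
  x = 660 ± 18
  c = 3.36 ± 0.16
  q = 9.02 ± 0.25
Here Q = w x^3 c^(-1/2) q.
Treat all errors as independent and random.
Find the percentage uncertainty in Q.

14.7%

Q is a product of powers, so relative uncertainties combine in quadrature:
  (1·δw/w)² = (1×0.117)² = 0.0136;  (3·δx/x)² = (3×0.0273)² = 0.00669;  (−½·δc/c)² = (-0.5×0.0476)² = 0.000567;  (1·δq/q)² = (1×0.0277)² = 0.000768
δQ/Q = √(0.0217) = 0.147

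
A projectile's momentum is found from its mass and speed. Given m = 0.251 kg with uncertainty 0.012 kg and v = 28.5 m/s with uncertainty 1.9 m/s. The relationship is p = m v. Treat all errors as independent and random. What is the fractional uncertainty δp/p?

0.0820

Each factor contributes (exponent × relative error)² to (δp/p)²:
  (1·δm/m)² = (1×0.0478)² = 0.00229;  (1·δv/v)² = (1×0.0667)² = 0.00444
δp/p = √(0.00673) = 0.0820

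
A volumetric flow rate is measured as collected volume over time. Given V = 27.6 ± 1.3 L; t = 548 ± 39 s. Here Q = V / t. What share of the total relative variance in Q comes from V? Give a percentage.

(δQ/Q)² = (1·δV/V)² + (-1·δt/t)²
  V term: (1×0.0471)² = 0.00222
  t term: (-1×0.0712)² = 0.00506
Total = 0.00728. Share from V = 0.00222/0.00728 = 0.305.

30.5%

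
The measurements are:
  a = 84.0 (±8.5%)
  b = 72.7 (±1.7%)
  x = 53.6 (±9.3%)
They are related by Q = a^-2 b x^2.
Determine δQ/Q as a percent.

Relative error in a monomial: (δQ/Q)² = Σ (nᵢ · δxᵢ/xᵢ)².
  (-2·δa/a)² = (-2×0.0850)² = 0.0289;  (1·δb/b)² = (1×0.0170)² = 0.000289;  (2·δx/x)² = (2×0.0930)² = 0.0346
δQ/Q = √(0.0638) = 0.253

25.3%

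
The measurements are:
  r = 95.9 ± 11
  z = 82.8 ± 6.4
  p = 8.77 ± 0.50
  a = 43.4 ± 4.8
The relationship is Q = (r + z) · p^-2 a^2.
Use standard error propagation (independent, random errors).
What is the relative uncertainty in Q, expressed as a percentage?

Let u = r + z = 179. δu = √(δr² + δz²) = √(121 + 41.0) = 12.7, so δu/u = 0.0712.
Q is then a monomial in u, p, a:
δQ/Q = √((δu/u)² + (-2·δp/p)² + (2·δa/a)²) = √(0.00507 + 0.0130 + 0.0489) = 0.259

25.9%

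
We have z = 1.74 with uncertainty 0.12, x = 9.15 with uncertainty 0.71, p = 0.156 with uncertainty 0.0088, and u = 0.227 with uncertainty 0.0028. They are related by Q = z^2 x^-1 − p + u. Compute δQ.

Let w = z^2·x^-1 = 0.331. δw/w = √((2·δz/z)² + (-1·δx/x)²) = √(0.0190 + 0.00602) = 0.158, so δw = 0.0524.
Q = w − p + u: δQ = √(δw² + δp² + δu²) = √(0.00274 + 7.74e-05 + 7.84e-06) = 0.0532

0.0532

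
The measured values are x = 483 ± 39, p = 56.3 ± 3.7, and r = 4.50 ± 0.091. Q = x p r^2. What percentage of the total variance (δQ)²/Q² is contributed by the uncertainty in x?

(δQ/Q)² = (1·δx/x)² + (1·δp/p)² + (2·δr/r)²
  x term: (1×0.0807)² = 0.00652
  p term: (1×0.0657)² = 0.00432
  r term: (2×0.0202)² = 0.00164
Total = 0.0125. Share from x = 0.00652/0.0125 = 0.523.

52.3%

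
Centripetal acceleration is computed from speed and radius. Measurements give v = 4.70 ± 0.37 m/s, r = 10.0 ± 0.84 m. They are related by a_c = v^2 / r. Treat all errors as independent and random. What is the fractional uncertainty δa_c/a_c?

0.178

Products/powers → add relative errors in quadrature, weighted by exponent:
  (2·δv/v)² = (2×0.0787)² = 0.0248;  (-1·δr/r)² = (-1×0.0840)² = 0.00706
δa_c/a_c = √(0.0318) = 0.178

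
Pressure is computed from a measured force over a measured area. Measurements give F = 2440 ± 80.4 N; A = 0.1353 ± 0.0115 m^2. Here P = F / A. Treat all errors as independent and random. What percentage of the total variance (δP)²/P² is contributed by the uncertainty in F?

13.1%

(δP/P)² = (1·δF/F)² + (-1·δA/A)²
  F term: (1×0.0330)² = 0.00109
  A term: (-1×0.0850)² = 0.00722
Total = 0.00831. Share from F = 0.00109/0.00831 = 0.131.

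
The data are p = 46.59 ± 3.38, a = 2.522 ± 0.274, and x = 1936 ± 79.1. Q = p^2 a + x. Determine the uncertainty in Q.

995

Let w = p^2·a = 5474. δw/w = √((2·δp/p)² + (1·δa/a)²) = √(0.0211 + 0.0118) = 0.181, so δw = 992.
Q = w + x: δQ = √(δw² + δx²) = √(9.85e+05 + 6260) = 995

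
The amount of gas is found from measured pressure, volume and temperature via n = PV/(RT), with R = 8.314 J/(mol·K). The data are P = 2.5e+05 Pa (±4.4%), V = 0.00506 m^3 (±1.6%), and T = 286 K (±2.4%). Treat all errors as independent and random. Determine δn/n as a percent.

5.26%

n is a product of powers, so relative uncertainties combine in quadrature:
  (1·δP/P)² = (1×0.0440)² = 0.00194;  (1·δV/V)² = (1×0.0160)² = 0.000256;  (-1·δT/T)² = (-1×0.0240)² = 0.000576
δn/n = √(0.00277) = 0.0526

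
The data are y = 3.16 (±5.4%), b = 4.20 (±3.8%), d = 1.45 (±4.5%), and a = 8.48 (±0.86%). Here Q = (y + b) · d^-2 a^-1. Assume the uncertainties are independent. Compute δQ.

Let u = y + b = 7.36. δu = √(δy² + δb²) = √(0.0291 + 0.0255) = 0.234, so δu/u = 0.0317.
Q is then a monomial in u, d, a:
δQ/Q = √((δu/u)² + (-2·δd/d)² + (-1·δa/a)²) = √(0.00101 + 0.00810 + 7.4e-05) = 0.0958
Q = 0.413, so δQ = 0.0958 × 0.413 = 0.0396.

0.0396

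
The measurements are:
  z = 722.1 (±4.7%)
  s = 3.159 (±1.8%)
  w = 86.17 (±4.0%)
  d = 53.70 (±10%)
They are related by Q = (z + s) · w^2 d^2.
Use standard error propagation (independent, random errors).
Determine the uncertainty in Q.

3.42e+09

Let u = z + s = 725.3. δu = √(δz² + δs²) = √(1150 + 0.00323) = 33.9, so δu/u = 0.0468.
Q is then a monomial in u, w, d:
δQ/Q = √((δu/u)² + (2·δw/w)² + (2·δd/d)²) = √(0.00219 + 0.00640 + 0.0400) = 0.220
Q = 1.553e+10, so δQ = 0.220 × 1.553e+10 = 3.42e+09.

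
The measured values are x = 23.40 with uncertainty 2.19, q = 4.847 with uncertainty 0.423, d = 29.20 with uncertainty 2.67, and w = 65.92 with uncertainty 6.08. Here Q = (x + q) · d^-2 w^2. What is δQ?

39.1

Let u = x + q = 28.25. δu = √(δx² + δq²) = √(4.80 + 0.179) = 2.23, so δu/u = 0.0790.
Q is then a monomial in u, d, w:
δQ/Q = √((δu/u)² + (-2·δd/d)² + (2·δw/w)²) = √(0.00624 + 0.0334 + 0.0340) = 0.271
Q = 144.0, so δQ = 0.271 × 144.0 = 39.1.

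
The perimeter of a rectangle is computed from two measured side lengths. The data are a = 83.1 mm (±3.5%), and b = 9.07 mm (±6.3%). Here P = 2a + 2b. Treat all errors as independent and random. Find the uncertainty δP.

P is a linear combination, so absolute uncertainties add in quadrature:
  (2·δa)² = 33.8;  (2·δb)² = 1.31
δP = √(35.1) = 5.93 mm

5.93 mm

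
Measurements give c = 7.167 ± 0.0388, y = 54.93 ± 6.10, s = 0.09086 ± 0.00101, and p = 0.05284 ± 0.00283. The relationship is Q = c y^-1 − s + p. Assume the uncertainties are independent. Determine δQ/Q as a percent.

Let w = c·y^-1 = 0.1305. δw/w = √((1·δc/c)² + (-1·δy/y)²) = √(2.93e-05 + 0.0123) = 0.111, so δw = 0.0145.
Q = w − s + p: δQ = √(δw² + δs² + δp²) = √(0.000210 + 1.02e-06 + 8.01e-06) = 0.0148
Q = 0.09246, so δQ/Q = 0.0148/0.09246 = 0.160.

16.0%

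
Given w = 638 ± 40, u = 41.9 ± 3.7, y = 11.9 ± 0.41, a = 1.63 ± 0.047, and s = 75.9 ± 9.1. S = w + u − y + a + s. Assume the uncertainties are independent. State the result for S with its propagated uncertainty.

746 ± 41.2

For a sum/difference, combine absolute errors in quadrature:
  (δw)² = 1600;  (δu)² = 13.7;  (δy)² = 0.168;  (δa)² = 0.00221;  (δs)² = 82.8
δS = √(1700) = 41.2
S = 746.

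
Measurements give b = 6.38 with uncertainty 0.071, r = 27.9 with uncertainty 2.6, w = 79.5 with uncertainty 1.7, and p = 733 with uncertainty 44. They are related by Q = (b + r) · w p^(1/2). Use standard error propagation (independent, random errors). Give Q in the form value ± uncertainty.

73800 ± 6220

Let u = b + r = 34.3. δu = √(δb² + δr²) = √(0.00504 + 6.76) = 2.60, so δu/u = 0.0759.
Q is then a monomial in u, w, p:
δQ/Q = √((δu/u)² + (1·δw/w)² + (½·δp/p)²) = √(0.00576 + 0.000457 + 0.000901) = 0.0844
Q = 73800, so δQ = 0.0844 × 73800 = 6220.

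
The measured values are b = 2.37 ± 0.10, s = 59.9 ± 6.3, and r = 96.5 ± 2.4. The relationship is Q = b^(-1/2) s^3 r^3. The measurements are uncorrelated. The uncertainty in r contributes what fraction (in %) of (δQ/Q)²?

(δQ/Q)² = (−½·δb/b)² + (3·δs/s)² + (3·δr/r)²
  b term: (-0.5×0.0422)² = 0.000445
  s term: (3×0.105)² = 0.0996
  r term: (3×0.0249)² = 0.00557
Total = 0.106. Share from r = 0.00557/0.106 = 0.0527.

5.27%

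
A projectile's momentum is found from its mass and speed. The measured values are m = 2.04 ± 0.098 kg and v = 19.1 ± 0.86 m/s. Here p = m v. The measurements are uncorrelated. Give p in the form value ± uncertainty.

p is a product of powers, so relative uncertainties combine in quadrature:
  (1·δm/m)² = (1×0.0480)² = 0.00231;  (1·δv/v)² = (1×0.0450)² = 0.00203
δp/p = √(0.00434) = 0.0658
p = 39.0 kg·m/s, so δp = 0.0658 × 39.0 = 2.57 kg·m/s.

39.0 ± 2.57 kg·m/s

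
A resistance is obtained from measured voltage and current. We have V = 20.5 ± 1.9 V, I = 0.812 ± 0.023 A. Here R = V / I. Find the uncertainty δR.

2.45 Ω

Products/powers → add relative errors in quadrature, weighted by exponent:
  (1·δV/V)² = (1×0.0927)² = 0.00859;  (-1·δI/I)² = (-1×0.0283)² = 0.000802
δR/R = √(0.00939) = 0.0969
R = 25.2 Ω, so δR = 0.0969 × 25.2 = 2.45 Ω.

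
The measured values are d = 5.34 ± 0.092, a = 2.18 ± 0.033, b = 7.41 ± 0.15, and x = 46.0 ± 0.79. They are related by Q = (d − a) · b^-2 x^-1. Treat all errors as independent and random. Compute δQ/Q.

0.0538

Let u = d − a = 3.16. δu = √(δd² + δa²) = √(0.00846 + 0.00109) = 0.0977, so δu/u = 0.0309.
Q is then a monomial in u, b, x:
δQ/Q = √((δu/u)² + (-2·δb/b)² + (-1·δx/x)²) = √(0.000957 + 0.00164 + 0.000295) = 0.0538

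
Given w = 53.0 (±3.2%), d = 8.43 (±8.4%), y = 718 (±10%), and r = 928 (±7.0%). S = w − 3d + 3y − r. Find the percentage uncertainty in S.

17.9%

Sums and differences: (δS)² = Σ (cᵢ δxᵢ)².
  (δw)² = 2.88;  (3·δd)² = 4.51;  (3·δy)² = 46400;  (δr)² = 4220
δS = √(50600) = 225
S = 1250, so δS/S = 225/1250 = 0.179.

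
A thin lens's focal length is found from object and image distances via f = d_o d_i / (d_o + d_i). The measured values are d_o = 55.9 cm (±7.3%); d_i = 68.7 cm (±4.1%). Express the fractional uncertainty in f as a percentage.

∂f/∂d_o = (d_i/(d_o+d_i))² = 0.304;  ∂f/∂d_i = (d_o/(d_o+d_i))² = 0.201
δf = √((∂f/∂d_o · δd_o)² + (∂f/∂d_i · δd_i)²) = √(1.54 + 0.321) = 1.36 cm
f = 30.8 cm, so δf/f = 1.36/30.8 = 0.0443.

4.43%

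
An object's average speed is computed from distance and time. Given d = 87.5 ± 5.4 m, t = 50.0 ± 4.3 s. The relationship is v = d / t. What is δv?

Since v is a product/quotient, work with relative uncertainties:
  (1·δd/d)² = (1×0.0617)² = 0.00381;  (-1·δt/t)² = (-1×0.0860)² = 0.00740
δv/v = √(0.0112) = 0.106
v = 1.75 m/s, so δv = 0.106 × 1.75 = 0.185 m/s.

0.185 m/s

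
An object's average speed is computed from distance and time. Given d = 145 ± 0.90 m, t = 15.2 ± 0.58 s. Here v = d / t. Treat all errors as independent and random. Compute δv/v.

0.0387

v is a product of powers, so relative uncertainties combine in quadrature:
  (1·δd/d)² = (1×0.00621)² = 3.85e-05;  (-1·δt/t)² = (-1×0.0382)² = 0.00146
δv/v = √(0.00149) = 0.0387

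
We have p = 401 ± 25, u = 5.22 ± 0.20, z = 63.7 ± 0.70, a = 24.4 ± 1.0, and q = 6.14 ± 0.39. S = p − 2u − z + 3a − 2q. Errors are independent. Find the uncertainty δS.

Each term contributes (cᵢ δxᵢ)² to (δS)²:
  (δp)² = 625;  (2·δu)² = 0.160;  (δz)² = 0.490;  (3·δa)² = 9.00;  (2·δq)² = 0.608
δS = √(635) = 25.2

25.2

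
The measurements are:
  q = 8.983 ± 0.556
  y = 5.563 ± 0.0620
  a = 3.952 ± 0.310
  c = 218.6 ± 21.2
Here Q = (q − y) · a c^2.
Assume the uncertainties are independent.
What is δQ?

1.72e+05

Let u = q − y = 3.420. δu = √(δq² + δy²) = √(0.309 + 0.00384) = 0.559, so δu/u = 0.164.
Q is then a monomial in u, a, c:
δQ/Q = √((δu/u)² + (1·δa/a)² + (2·δc/c)²) = √(0.0268 + 0.00615 + 0.0376) = 0.266
Q = 645900, so δQ = 0.266 × 645900 = 1.72e+05.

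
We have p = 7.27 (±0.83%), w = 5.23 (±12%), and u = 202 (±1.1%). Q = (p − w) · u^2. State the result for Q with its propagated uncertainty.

Let h = p − w = 2.04. δh = √(δp² + δw²) = √(0.00364 + 0.394) = 0.630, so δh/h = 0.309.
Q is then a monomial in h, u:
δQ/Q = √((δh/h)² + (2·δu/u)²) = √(0.0955 + 0.000484) = 0.310
Q = 83200, so δQ = 0.310 × 83200 = 25800.

83200 ± 25800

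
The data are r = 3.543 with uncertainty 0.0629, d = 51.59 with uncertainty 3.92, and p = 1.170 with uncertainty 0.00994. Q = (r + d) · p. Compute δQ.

4.62

Let u = r + d = 55.13. δu = √(δr² + δd²) = √(0.00396 + 15.4) = 3.92, so δu/u = 0.0711.
Q is then a monomial in u, p:
δQ/Q = √((δu/u)² + (1·δp/p)²) = √(0.00506 + 7.22e-05) = 0.0716
Q = 64.51, so δQ = 0.0716 × 64.51 = 4.62.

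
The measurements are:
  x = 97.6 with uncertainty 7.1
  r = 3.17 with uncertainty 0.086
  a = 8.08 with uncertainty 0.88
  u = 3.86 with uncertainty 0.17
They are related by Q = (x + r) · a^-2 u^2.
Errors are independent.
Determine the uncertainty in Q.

Let w = x + r = 101. δw = √(δx² + δr²) = √(50.4 + 0.00740) = 7.10, so δw/w = 0.0705.
Q is then a monomial in w, a, u:
δQ/Q = √((δw/w)² + (-2·δa/a)² + (2·δu/u)²) = √(0.00496 + 0.0474 + 0.00776) = 0.245
Q = 23.0, so δQ = 0.245 × 23.0 = 5.64.

5.64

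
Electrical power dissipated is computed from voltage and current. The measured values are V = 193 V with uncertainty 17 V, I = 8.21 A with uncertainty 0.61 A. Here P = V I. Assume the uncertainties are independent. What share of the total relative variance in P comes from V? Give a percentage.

(δP/P)² = (1·δV/V)² + (1·δI/I)²
  V term: (1×0.0881)² = 0.00776
  I term: (1×0.0743)² = 0.00552
Total = 0.0133. Share from V = 0.00776/0.0133 = 0.584.

58.4%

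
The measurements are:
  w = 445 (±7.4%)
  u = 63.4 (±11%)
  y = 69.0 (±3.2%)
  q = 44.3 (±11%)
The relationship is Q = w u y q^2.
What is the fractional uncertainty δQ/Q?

Each factor contributes (exponent × relative error)² to (δQ/Q)²:
  (1·δw/w)² = (1×0.0740)² = 0.00548;  (1·δu/u)² = (1×0.110)² = 0.0121;  (1·δy/y)² = (1×0.0320)² = 0.00102;  (2·δq/q)² = (2×0.110)² = 0.0484
δQ/Q = √(0.0670) = 0.259

0.259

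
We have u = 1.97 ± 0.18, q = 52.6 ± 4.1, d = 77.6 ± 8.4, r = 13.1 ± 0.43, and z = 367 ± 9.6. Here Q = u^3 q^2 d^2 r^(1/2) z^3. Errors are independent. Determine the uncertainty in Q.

For a monomial Q ∝ u^3, q^2, d^2, r^(1/2), z^3, fractional errors add in quadrature:
  (3·δu/u)² = (3×0.0914)² = 0.0751;  (2·δq/q)² = (2×0.0779)² = 0.0243;  (2·δd/d)² = (2×0.108)² = 0.0469;  (½·δr/r)² = (0.5×0.0328)² = 0.000269;  (3·δz/z)² = (3×0.0262)² = 0.00616
δQ/Q = √(0.153) = 0.391
Q = 2.28e+16, so δQ = 0.391 × 2.28e+16 = 8.91e+15.

8.91e+15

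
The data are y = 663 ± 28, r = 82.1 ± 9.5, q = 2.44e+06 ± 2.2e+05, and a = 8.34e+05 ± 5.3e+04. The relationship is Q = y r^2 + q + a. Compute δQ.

Let p = y·r^2 = 4.47e+06. δp/p = √((1·δy/y)² + (2·δr/r)²) = √(0.00178 + 0.0536) = 0.235, so δp = 1.05e+06.
Q = p + q + a: δQ = √(δp² + δq² + δa²) = √(1.11e+12 + 4.84e+10 + 2.81e+09) = 1.08e+06

1.08e+06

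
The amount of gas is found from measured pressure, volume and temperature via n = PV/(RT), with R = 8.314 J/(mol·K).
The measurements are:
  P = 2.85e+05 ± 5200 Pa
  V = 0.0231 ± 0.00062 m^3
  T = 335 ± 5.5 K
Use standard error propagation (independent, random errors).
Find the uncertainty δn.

0.0860 mol

Since n is a product/quotient, work with relative uncertainties:
  (1·δP/P)² = (1×0.0182)² = 0.000333;  (1·δV/V)² = (1×0.0268)² = 0.000720;  (-1·δT/T)² = (-1×0.0164)² = 0.000270
δn/n = √(0.00132) = 0.0364
n = 2.36 mol, so δn = 0.0364 × 2.36 = 0.0860 mol.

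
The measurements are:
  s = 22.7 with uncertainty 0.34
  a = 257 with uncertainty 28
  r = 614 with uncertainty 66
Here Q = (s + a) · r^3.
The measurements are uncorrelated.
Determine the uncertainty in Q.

Let u = s + a = 280. δu = √(δs² + δa²) = √(0.116 + 784) = 28.0, so δu/u = 0.100.
Q is then a monomial in u, r:
δQ/Q = √((δu/u)² + (3·δr/r)²) = √(0.0100 + 0.104) = 0.338
Q = 6.47e+10, so δQ = 0.338 × 6.47e+10 = 2.19e+10.

2.19e+10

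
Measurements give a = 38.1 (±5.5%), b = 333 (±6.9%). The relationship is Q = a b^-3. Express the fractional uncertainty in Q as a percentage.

21.4%

Since Q is a product/quotient, work with relative uncertainties:
  (1·δa/a)² = (1×0.0550)² = 0.00302;  (-3·δb/b)² = (-3×0.0690)² = 0.0428
δQ/Q = √(0.0459) = 0.214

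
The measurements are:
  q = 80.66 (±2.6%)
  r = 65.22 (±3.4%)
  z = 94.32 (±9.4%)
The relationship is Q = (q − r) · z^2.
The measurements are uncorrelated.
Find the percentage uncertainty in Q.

27.3%

Let u = q − r = 15.44. δu = √(δq² + δr²) = √(4.40 + 4.92) = 3.05, so δu/u = 0.198.
Q is then a monomial in u, z:
δQ/Q = √((δu/u)² + (2·δz/z)²) = √(0.0391 + 0.0353) = 0.273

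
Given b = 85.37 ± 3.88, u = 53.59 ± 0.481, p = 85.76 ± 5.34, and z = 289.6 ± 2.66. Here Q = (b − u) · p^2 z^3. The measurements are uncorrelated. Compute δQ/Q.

Let w = b − u = 31.78. δw = √(δb² + δu²) = √(15.1 + 0.231) = 3.91, so δw/w = 0.123.
Q is then a monomial in w, p, z:
δQ/Q = √((δw/w)² + (2·δp/p)² + (3·δz/z)²) = √(0.0151 + 0.0155 + 0.000759) = 0.177

0.177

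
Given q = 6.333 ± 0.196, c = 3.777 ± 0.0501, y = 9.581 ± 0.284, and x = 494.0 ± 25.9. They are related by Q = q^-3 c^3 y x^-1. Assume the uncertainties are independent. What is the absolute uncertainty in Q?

0.000484

Products/powers → add relative errors in quadrature, weighted by exponent:
  (-3·δq/q)² = (-3×0.0309)² = 0.00862;  (3·δc/c)² = (3×0.0133)² = 0.00158;  (1·δy/y)² = (1×0.0296)² = 0.000879;  (-1·δx/x)² = (-1×0.0524)² = 0.00275
δQ/Q = √(0.0138) = 0.118
Q = 0.004114, so δQ = 0.118 × 0.004114 = 0.000484.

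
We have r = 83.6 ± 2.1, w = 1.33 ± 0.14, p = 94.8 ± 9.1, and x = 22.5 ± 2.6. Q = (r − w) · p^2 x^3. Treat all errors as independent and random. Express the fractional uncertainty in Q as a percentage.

Let u = r − w = 82.3. δu = √(δr² + δw²) = √(4.41 + 0.0196) = 2.10, so δu/u = 0.0256.
Q is then a monomial in u, p, x:
δQ/Q = √((δu/u)² + (2·δp/p)² + (3·δx/x)²) = √(0.000654 + 0.0369 + 0.120) = 0.397

39.7%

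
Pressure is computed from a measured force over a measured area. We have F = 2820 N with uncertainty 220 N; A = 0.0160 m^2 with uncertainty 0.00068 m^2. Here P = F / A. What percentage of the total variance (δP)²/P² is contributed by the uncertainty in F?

(δP/P)² = (1·δF/F)² + (-1·δA/A)²
  F term: (1×0.0780)² = 0.00609
  A term: (-1×0.0425)² = 0.00181
Total = 0.00789. Share from F = 0.00609/0.00789 = 0.771.

77.1%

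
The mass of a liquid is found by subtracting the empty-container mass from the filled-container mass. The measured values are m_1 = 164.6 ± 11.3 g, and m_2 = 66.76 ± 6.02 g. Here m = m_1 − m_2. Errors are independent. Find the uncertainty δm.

12.8 g

Sums and differences: (δm)² = Σ (cᵢ δxᵢ)².
  (δm_1)² = 128;  (δm_2)² = 36.2
δm = √(164) = 12.8 g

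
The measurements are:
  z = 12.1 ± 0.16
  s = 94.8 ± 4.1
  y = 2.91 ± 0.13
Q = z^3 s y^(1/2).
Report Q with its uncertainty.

(2.86 ± 0.180) × 10^5

Each factor contributes (exponent × relative error)² to (δQ/Q)²:
  (3·δz/z)² = (3×0.0132)² = 0.00157;  (1·δs/s)² = (1×0.0432)² = 0.00187;  (½·δy/y)² = (0.5×0.0447)² = 0.000499
δQ/Q = √(0.00394) = 0.0628
Q = 2.86e+05, so δQ = 0.0628 × 2.86e+05 = 18000.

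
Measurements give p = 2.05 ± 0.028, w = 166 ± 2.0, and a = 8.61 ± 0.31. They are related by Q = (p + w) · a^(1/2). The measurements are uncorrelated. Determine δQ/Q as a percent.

Let u = p + w = 168. δu = √(δp² + δw²) = √(0.000784 + 4.00) = 2.00, so δu/u = 0.0119.
Q is then a monomial in u, a:
δQ/Q = √((δu/u)² + (½·δa/a)²) = √(0.000142 + 0.000324) = 0.0216

2.16%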